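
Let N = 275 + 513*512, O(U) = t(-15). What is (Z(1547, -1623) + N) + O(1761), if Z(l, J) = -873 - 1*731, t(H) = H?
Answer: 261312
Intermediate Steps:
O(U) = -15
Z(l, J) = -1604 (Z(l, J) = -873 - 731 = -1604)
N = 262931 (N = 275 + 262656 = 262931)
(Z(1547, -1623) + N) + O(1761) = (-1604 + 262931) - 15 = 261327 - 15 = 261312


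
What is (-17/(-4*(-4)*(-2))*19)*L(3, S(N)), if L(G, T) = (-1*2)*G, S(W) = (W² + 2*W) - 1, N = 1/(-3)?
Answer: -969/16 ≈ -60.563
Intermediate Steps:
N = -⅓ ≈ -0.33333
S(W) = -1 + W² + 2*W
L(G, T) = -2*G
(-17/(-4*(-4)*(-2))*19)*L(3, S(N)) = (-17/(-4*(-4)*(-2))*19)*(-2*3) = (-17/(16*(-2))*19)*(-6) = (-17/(-32)*19)*(-6) = (-17*(-1/32)*19)*(-6) = ((17/32)*19)*(-6) = (323/32)*(-6) = -969/16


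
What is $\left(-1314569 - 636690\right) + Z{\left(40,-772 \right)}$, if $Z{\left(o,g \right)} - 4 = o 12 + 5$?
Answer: $-1950770$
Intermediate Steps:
$Z{\left(o,g \right)} = 9 + 12 o$ ($Z{\left(o,g \right)} = 4 + \left(o 12 + 5\right) = 4 + \left(12 o + 5\right) = 4 + \left(5 + 12 o\right) = 9 + 12 o$)
$\left(-1314569 - 636690\right) + Z{\left(40,-772 \right)} = \left(-1314569 - 636690\right) + \left(9 + 12 \cdot 40\right) = \left(-1314569 - 636690\right) + \left(9 + 480\right) = -1951259 + 489 = -1950770$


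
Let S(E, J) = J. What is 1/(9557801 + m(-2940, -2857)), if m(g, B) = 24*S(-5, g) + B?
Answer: 1/9484384 ≈ 1.0544e-7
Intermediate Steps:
m(g, B) = B + 24*g (m(g, B) = 24*g + B = B + 24*g)
1/(9557801 + m(-2940, -2857)) = 1/(9557801 + (-2857 + 24*(-2940))) = 1/(9557801 + (-2857 - 70560)) = 1/(9557801 - 73417) = 1/9484384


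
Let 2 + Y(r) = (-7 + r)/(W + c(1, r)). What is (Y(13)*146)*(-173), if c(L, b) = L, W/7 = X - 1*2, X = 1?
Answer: 75774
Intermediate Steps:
W = -7 (W = 7*(1 - 1*2) = 7*(1 - 2) = 7*(-1) = -7)
Y(r) = -⅚ - r/6 (Y(r) = -2 + (-7 + r)/(-7 + 1) = -2 + (-7 + r)/(-6) = -2 + (-7 + r)*(-⅙) = -2 + (7/6 - r/6) = -⅚ - r/6)
(Y(13)*146)*(-173) = ((-⅚ - ⅙*13)*146)*(-173) = ((-⅚ - 13/6)*146)*(-173) = -3*146*(-173) = -438*(-173) = 75774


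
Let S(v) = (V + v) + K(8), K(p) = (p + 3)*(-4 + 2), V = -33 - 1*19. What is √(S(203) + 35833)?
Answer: √35962 ≈ 189.64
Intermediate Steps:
V = -52 (V = -33 - 19 = -52)
K(p) = -6 - 2*p (K(p) = (3 + p)*(-2) = -6 - 2*p)
S(v) = -74 + v (S(v) = (-52 + v) + (-6 - 2*8) = (-52 + v) + (-6 - 16) = (-52 + v) - 22 = -74 + v)
√(S(203) + 35833) = √((-74 + 203) + 35833) = √(129 + 35833) = √35962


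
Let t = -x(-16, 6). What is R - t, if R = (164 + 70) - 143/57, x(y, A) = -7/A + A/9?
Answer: 26333/114 ≈ 230.99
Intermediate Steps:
x(y, A) = -7/A + A/9 (x(y, A) = -7/A + A*(⅑) = -7/A + A/9)
R = 13195/57 (R = 234 - 143*1/57 = 234 - 143/57 = 13195/57 ≈ 231.49)
t = ½ (t = -(-7/6 + (⅑)*6) = -(-7*⅙ + ⅔) = -(-7/6 + ⅔) = -1*(-½) = ½ ≈ 0.50000)
R - t = 13195/57 - 1*½ = 13195/57 - ½ = 26333/114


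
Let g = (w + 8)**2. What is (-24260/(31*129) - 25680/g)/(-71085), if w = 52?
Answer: 87977/473781525 ≈ 0.00018569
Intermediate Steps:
g = 3600 (g = (52 + 8)**2 = 60**2 = 3600)
(-24260/(31*129) - 25680/g)/(-71085) = (-24260/(31*129) - 25680/3600)/(-71085) = (-24260/3999 - 25680*1/3600)*(-1/71085) = (-24260*1/3999 - 107/15)*(-1/71085) = (-24260/3999 - 107/15)*(-1/71085) = -87977/6665*(-1/71085) = 87977/473781525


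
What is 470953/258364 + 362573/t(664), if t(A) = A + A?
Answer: 23575309039/85776848 ≈ 274.84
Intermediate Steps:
t(A) = 2*A
470953/258364 + 362573/t(664) = 470953/258364 + 362573/((2*664)) = 470953*(1/258364) + 362573/1328 = 470953/258364 + 362573*(1/1328) = 470953/258364 + 362573/1328 = 23575309039/85776848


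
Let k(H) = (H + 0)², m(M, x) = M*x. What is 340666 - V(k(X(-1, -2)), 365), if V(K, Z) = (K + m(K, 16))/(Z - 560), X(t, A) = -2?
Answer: 66429938/195 ≈ 3.4067e+5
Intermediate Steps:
k(H) = H²
V(K, Z) = 17*K/(-560 + Z) (V(K, Z) = (K + K*16)/(Z - 560) = (K + 16*K)/(-560 + Z) = (17*K)/(-560 + Z) = 17*K/(-560 + Z))
340666 - V(k(X(-1, -2)), 365) = 340666 - 17*(-2)²/(-560 + 365) = 340666 - 17*4/(-195) = 340666 - 17*4*(-1)/195 = 340666 - 1*(-68/195) = 340666 + 68/195 = 66429938/195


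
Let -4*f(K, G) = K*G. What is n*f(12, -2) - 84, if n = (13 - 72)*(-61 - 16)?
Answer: 27174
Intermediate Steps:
f(K, G) = -G*K/4 (f(K, G) = -K*G/4 = -G*K/4)
n = 4543 (n = -59*(-77) = 4543)
n*f(12, -2) - 84 = 4543*(-¼*(-2)*12) - 84 = 4543*6 - 84 = 27258 - 84 = 27174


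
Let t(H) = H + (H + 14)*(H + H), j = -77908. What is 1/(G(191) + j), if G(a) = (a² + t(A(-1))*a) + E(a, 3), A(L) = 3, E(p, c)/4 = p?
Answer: -1/20608 ≈ -4.8525e-5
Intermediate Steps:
E(p, c) = 4*p
t(H) = H + 2*H*(14 + H) (t(H) = H + (14 + H)*(2*H) = H + 2*H*(14 + H))
G(a) = a² + 109*a (G(a) = (a² + (3*(29 + 2*3))*a) + 4*a = (a² + (3*(29 + 6))*a) + 4*a = (a² + (3*35)*a) + 4*a = (a² + 105*a) + 4*a = a² + 109*a)
1/(G(191) + j) = 1/(191*(109 + 191) - 77908) = 1/(191*300 - 77908) = 1/(57300 - 77908) = 1/(-20608) = -1/20608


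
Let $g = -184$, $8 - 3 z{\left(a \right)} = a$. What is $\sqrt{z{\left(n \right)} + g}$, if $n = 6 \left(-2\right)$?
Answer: $\frac{2 i \sqrt{399}}{3} \approx 13.317 i$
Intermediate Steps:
$n = -12$
$z{\left(a \right)} = \frac{8}{3} - \frac{a}{3}$
$\sqrt{z{\left(n \right)} + g} = \sqrt{\left(\frac{8}{3} - -4\right) - 184} = \sqrt{\left(\frac{8}{3} + 4\right) - 184} = \sqrt{\frac{20}{3} - 184} = \sqrt{- \frac{532}{3}} = \frac{2 i \sqrt{399}}{3}$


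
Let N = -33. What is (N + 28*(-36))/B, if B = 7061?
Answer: -1041/7061 ≈ -0.14743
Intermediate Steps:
(N + 28*(-36))/B = (-33 + 28*(-36))/7061 = (-33 - 1008)*(1/7061) = -1041*1/7061 = -1041/7061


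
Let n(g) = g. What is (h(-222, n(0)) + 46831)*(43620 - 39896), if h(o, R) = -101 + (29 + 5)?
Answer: 174149136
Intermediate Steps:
h(o, R) = -67 (h(o, R) = -101 + 34 = -67)
(h(-222, n(0)) + 46831)*(43620 - 39896) = (-67 + 46831)*(43620 - 39896) = 46764*3724 = 174149136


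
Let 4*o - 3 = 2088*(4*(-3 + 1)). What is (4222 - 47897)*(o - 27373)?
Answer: 5511479275/4 ≈ 1.3779e+9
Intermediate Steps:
o = -16701/4 (o = ¾ + (2088*(4*(-3 + 1)))/4 = ¾ + (2088*(4*(-2)))/4 = ¾ + (2088*(-8))/4 = ¾ + (¼)*(-16704) = ¾ - 4176 = -16701/4 ≈ -4175.3)
(4222 - 47897)*(o - 27373) = (4222 - 47897)*(-16701/4 - 27373) = -43675*(-126193/4) = 5511479275/4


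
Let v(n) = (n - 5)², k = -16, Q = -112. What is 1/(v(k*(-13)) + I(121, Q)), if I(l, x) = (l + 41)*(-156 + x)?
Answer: -1/2207 ≈ -0.00045310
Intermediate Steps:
I(l, x) = (-156 + x)*(41 + l) (I(l, x) = (41 + l)*(-156 + x) = (-156 + x)*(41 + l))
v(n) = (-5 + n)²
1/(v(k*(-13)) + I(121, Q)) = 1/((-5 - 16*(-13))² + (-6396 - 156*121 + 41*(-112) + 121*(-112))) = 1/((-5 + 208)² + (-6396 - 18876 - 4592 - 13552)) = 1/(203² - 43416) = 1/(41209 - 43416) = 1/(-2207) = -1/2207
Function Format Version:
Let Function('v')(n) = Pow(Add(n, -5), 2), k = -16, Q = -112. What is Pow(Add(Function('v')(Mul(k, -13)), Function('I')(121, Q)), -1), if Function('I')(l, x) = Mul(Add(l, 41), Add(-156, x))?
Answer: Rational(-1, 2207) ≈ -0.00045310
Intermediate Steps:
Function('I')(l, x) = Mul(Add(-156, x), Add(41, l)) (Function('I')(l, x) = Mul(Add(41, l), Add(-156, x)) = Mul(Add(-156, x), Add(41, l)))
Function('v')(n) = Pow(Add(-5, n), 2)
Pow(Add(Function('v')(Mul(k, -13)), Function('I')(121, Q)), -1) = Pow(Add(Pow(Add(-5, Mul(-16, -13)), 2), Add(-6396, Mul(-156, 121), Mul(41, -112), Mul(121, -112))), -1) = Pow(Add(Pow(Add(-5, 208), 2), Add(-6396, -18876, -4592, -13552)), -1) = Pow(Add(Pow(203, 2), -43416), -1) = Pow(Add(41209, -43416), -1) = Pow(-2207, -1) = Rational(-1, 2207)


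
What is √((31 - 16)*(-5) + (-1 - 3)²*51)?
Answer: √741 ≈ 27.221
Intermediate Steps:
√((31 - 16)*(-5) + (-1 - 3)²*51) = √(15*(-5) + (-4)²*51) = √(-75 + 16*51) = √(-75 + 816) = √741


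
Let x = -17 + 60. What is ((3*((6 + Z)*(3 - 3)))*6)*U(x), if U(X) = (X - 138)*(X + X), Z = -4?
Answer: 0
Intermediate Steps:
x = 43
U(X) = 2*X*(-138 + X) (U(X) = (-138 + X)*(2*X) = 2*X*(-138 + X))
((3*((6 + Z)*(3 - 3)))*6)*U(x) = ((3*((6 - 4)*(3 - 3)))*6)*(2*43*(-138 + 43)) = ((3*(2*0))*6)*(2*43*(-95)) = ((3*0)*6)*(-8170) = (0*6)*(-8170) = 0*(-8170) = 0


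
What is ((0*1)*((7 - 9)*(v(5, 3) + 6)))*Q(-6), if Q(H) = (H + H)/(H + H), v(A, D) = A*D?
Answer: 0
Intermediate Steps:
Q(H) = 1 (Q(H) = (2*H)/((2*H)) = (2*H)*(1/(2*H)) = 1)
((0*1)*((7 - 9)*(v(5, 3) + 6)))*Q(-6) = ((0*1)*((7 - 9)*(5*3 + 6)))*1 = (0*(-2*(15 + 6)))*1 = (0*(-2*21))*1 = (0*(-42))*1 = 0*1 = 0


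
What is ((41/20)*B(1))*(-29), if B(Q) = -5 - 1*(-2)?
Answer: 3567/20 ≈ 178.35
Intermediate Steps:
B(Q) = -3 (B(Q) = -5 + 2 = -3)
((41/20)*B(1))*(-29) = ((41/20)*(-3))*(-29) = -123/20*(-29) = 3567/20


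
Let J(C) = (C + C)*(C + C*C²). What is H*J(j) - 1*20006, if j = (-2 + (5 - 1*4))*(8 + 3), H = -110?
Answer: -3267646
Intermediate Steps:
j = -11 (j = (-2 + (5 - 4))*11 = (-2 + 1)*11 = -1*11 = -11)
J(C) = 2*C*(C + C³) (J(C) = (2*C)*(C + C³) = 2*C*(C + C³))
H*J(j) - 1*20006 = -220*(-11)²*(1 + (-11)²) - 1*20006 = -220*121*(1 + 121) - 20006 = -220*121*122 - 20006 = -110*29524 - 20006 = -3247640 - 20006 = -3267646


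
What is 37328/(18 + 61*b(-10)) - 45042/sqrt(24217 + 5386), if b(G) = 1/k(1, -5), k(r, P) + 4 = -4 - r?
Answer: 335952/101 - 45042*sqrt(29603)/29603 ≈ 3064.5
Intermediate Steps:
k(r, P) = -8 - r (k(r, P) = -4 + (-4 - r) = -8 - r)
b(G) = -1/9 (b(G) = 1/(-8 - 1*1) = 1/(-8 - 1) = 1/(-9) = -1/9)
37328/(18 + 61*b(-10)) - 45042/sqrt(24217 + 5386) = 37328/(18 + 61*(-1/9)) - 45042/sqrt(24217 + 5386) = 37328/(18 - 61/9) - 45042*sqrt(29603)/29603 = 37328/(101/9) - 45042*sqrt(29603)/29603 = 37328*(9/101) - 45042*sqrt(29603)/29603 = 335952/101 - 45042*sqrt(29603)/29603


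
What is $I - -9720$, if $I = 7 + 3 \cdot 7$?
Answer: $9748$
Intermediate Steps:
$I = 28$ ($I = 7 + 21 = 28$)
$I - -9720 = 28 - -9720 = 28 + 9720 = 9748$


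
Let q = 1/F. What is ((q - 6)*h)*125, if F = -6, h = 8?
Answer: -18500/3 ≈ -6166.7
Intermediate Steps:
q = -1/6 (q = 1/(-6) = -1/6 ≈ -0.16667)
((q - 6)*h)*125 = ((-1/6 - 6)*8)*125 = -37/6*8*125 = -148/3*125 = -18500/3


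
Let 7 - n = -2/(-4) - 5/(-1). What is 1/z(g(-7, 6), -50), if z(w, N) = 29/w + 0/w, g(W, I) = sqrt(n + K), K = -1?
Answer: sqrt(2)/58 ≈ 0.024383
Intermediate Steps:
n = 3/2 (n = 7 - (-2/(-4) - 5/(-1)) = 7 - (-2*(-1/4) - 5*(-1)) = 7 - (1/2 + 5) = 7 - 1*11/2 = 7 - 11/2 = 3/2 ≈ 1.5000)
g(W, I) = sqrt(2)/2 (g(W, I) = sqrt(3/2 - 1) = sqrt(1/2) = sqrt(2)/2)
z(w, N) = 29/w (z(w, N) = 29/w + 0 = 29/w)
1/z(g(-7, 6), -50) = 1/(29/((sqrt(2)/2))) = 1/(29*sqrt(2)) = sqrt(2)/58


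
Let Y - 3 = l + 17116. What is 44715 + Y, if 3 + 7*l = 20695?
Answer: 64790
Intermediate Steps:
l = 2956 (l = -3/7 + (1/7)*20695 = -3/7 + 20695/7 = 2956)
Y = 20075 (Y = 3 + (2956 + 17116) = 3 + 20072 = 20075)
44715 + Y = 44715 + 20075 = 64790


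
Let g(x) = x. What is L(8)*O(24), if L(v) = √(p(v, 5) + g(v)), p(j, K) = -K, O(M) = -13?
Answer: -13*√3 ≈ -22.517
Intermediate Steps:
L(v) = √(-5 + v) (L(v) = √(-1*5 + v) = √(-5 + v))
L(8)*O(24) = √(-5 + 8)*(-13) = √3*(-13) = -13*√3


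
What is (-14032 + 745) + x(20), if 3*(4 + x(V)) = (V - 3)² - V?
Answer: -39604/3 ≈ -13201.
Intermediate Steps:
x(V) = -4 - V/3 + (-3 + V)²/3 (x(V) = -4 + ((V - 3)² - V)/3 = -4 + ((-3 + V)² - V)/3 = -4 + (-V/3 + (-3 + V)²/3) = -4 - V/3 + (-3 + V)²/3)
(-14032 + 745) + x(20) = (-14032 + 745) + (-4 - ⅓*20 + (-3 + 20)²/3) = -13287 + (-4 - 20/3 + (⅓)*17²) = -13287 + (-4 - 20/3 + (⅓)*289) = -13287 + (-4 - 20/3 + 289/3) = -13287 + 257/3 = -39604/3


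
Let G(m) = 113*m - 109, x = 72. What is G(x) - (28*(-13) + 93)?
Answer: 8298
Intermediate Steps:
G(m) = -109 + 113*m
G(x) - (28*(-13) + 93) = (-109 + 113*72) - (28*(-13) + 93) = (-109 + 8136) - (-364 + 93) = 8027 - 1*(-271) = 8027 + 271 = 8298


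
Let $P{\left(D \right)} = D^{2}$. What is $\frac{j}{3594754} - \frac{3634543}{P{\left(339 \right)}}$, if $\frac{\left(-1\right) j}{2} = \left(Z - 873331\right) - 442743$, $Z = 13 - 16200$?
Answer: $- \frac{6379539227330}{206556362217} \approx -30.885$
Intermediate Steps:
$Z = -16187$ ($Z = 13 - 16200 = -16187$)
$j = 2664522$ ($j = - 2 \left(\left(-16187 - 873331\right) - 442743\right) = - 2 \left(-889518 - 442743\right) = \left(-2\right) \left(-1332261\right) = 2664522$)
$\frac{j}{3594754} - \frac{3634543}{P{\left(339 \right)}} = \frac{2664522}{3594754} - \frac{3634543}{339^{2}} = 2664522 \cdot \frac{1}{3594754} - \frac{3634543}{114921} = \frac{1332261}{1797377} - \frac{3634543}{114921} = - \frac{6379539227330}{206556362217}$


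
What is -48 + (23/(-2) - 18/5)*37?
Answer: -6067/10 ≈ -606.70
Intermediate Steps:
-48 + (23/(-2) - 18/5)*37 = -48 + (23*(-½) - 18*⅕)*37 = -48 + (-23/2 - 18/5)*37 = -48 - 151/10*37 = -48 - 5587/10 = -6067/10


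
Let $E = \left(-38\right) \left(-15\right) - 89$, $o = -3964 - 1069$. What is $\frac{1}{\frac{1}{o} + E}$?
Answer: $\frac{5033}{2420872} \approx 0.002079$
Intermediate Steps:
$o = -5033$ ($o = -3964 - 1069 = -5033$)
$E = 481$ ($E = 570 - 89 = 481$)
$\frac{1}{\frac{1}{o} + E} = \frac{1}{\frac{1}{-5033} + 481} = \frac{1}{- \frac{1}{5033} + 481} = \frac{1}{\frac{2420872}{5033}} = \frac{5033}{2420872}$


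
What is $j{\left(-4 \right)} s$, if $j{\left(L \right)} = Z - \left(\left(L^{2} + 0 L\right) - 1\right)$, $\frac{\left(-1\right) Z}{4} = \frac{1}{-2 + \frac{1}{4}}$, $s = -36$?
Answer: $\frac{3204}{7} \approx 457.71$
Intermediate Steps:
$Z = \frac{16}{7}$ ($Z = - \frac{4}{-2 + \frac{1}{4}} = - \frac{4}{- \frac{7}{4}} = \left(-4\right) \left(- \frac{4}{7}\right) = \frac{16}{7} \approx 2.2857$)
$j{\left(L \right)} = \frac{23}{7} - L^{2}$ ($j{\left(L \right)} = \frac{16}{7} - \left(\left(L^{2} + 0 L\right) - 1\right) = \frac{16}{7} - \left(\left(L^{2} + 0\right) - 1\right) = \frac{16}{7} - \left(L^{2} - 1\right) = \frac{16}{7} - \left(-1 + L^{2}\right) = \frac{23}{7} - L^{2}$)
$j{\left(-4 \right)} s = \left(\frac{23}{7} - \left(-4\right)^{2}\right) \left(-36\right) = \left(\frac{23}{7} - 16\right) \left(-36\right) = \left(- \frac{89}{7}\right) \left(-36\right) = \frac{3204}{7}$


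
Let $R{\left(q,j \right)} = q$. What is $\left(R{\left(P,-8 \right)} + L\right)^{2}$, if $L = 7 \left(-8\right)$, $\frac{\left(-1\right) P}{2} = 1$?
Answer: $3364$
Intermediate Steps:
$P = -2$ ($P = \left(-2\right) 1 = -2$)
$L = -56$
$\left(R{\left(P,-8 \right)} + L\right)^{2} = \left(-2 - 56\right)^{2} = \left(-58\right)^{2} = 3364$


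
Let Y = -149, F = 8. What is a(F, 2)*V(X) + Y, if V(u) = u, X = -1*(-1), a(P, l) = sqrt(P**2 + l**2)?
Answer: -149 + 2*sqrt(17) ≈ -140.75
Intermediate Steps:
X = 1
a(F, 2)*V(X) + Y = sqrt(8**2 + 2**2)*1 - 149 = sqrt(64 + 4)*1 - 149 = sqrt(68)*1 - 149 = (2*sqrt(17))*1 - 149 = 2*sqrt(17) - 149 = -149 + 2*sqrt(17)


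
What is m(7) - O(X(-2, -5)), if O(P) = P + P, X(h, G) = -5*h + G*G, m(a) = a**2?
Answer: -21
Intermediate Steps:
X(h, G) = G**2 - 5*h (X(h, G) = -5*h + G**2 = G**2 - 5*h)
O(P) = 2*P
m(7) - O(X(-2, -5)) = 7**2 - 2*((-5)**2 - 5*(-2)) = 49 - 2*(25 + 10) = 49 - 2*35 = 49 - 1*70 = 49 - 70 = -21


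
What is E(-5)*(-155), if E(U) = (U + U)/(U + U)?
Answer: -155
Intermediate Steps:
E(U) = 1 (E(U) = (2*U)/((2*U)) = (2*U)*(1/(2*U)) = 1)
E(-5)*(-155) = 1*(-155) = -155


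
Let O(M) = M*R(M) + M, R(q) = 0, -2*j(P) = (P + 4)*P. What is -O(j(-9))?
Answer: 45/2 ≈ 22.500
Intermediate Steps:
j(P) = -P*(4 + P)/2 (j(P) = -(P + 4)*P/2 = -(4 + P)*P/2 = -P*(4 + P)/2)
O(M) = M (O(M) = M*0 + M = 0 + M = M)
-O(j(-9)) = -(-1)*(-9)*(4 - 9)/2 = -(-1)*(-9)*(-5)/2 = -1*(-45/2) = 45/2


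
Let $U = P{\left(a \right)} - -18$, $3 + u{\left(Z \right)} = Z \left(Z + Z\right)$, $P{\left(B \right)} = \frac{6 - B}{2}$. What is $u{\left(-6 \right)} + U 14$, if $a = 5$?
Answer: $328$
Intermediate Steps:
$P{\left(B \right)} = 3 - \frac{B}{2}$ ($P{\left(B \right)} = \left(6 - B\right) \frac{1}{2} = 3 - \frac{B}{2}$)
$u{\left(Z \right)} = -3 + 2 Z^{2}$ ($u{\left(Z \right)} = -3 + Z \left(Z + Z\right) = -3 + Z 2 Z = -3 + 2 Z^{2}$)
$U = \frac{37}{2}$ ($U = \left(3 - \frac{5}{2}\right) - -18 = \left(3 - \frac{5}{2}\right) + 18 = \frac{1}{2} + 18 = \frac{37}{2} \approx 18.5$)
$u{\left(-6 \right)} + U 14 = \left(-3 + 2 \left(-6\right)^{2}\right) + \frac{37}{2} \cdot 14 = \left(-3 + 2 \cdot 36\right) + 259 = \left(-3 + 72\right) + 259 = 69 + 259 = 328$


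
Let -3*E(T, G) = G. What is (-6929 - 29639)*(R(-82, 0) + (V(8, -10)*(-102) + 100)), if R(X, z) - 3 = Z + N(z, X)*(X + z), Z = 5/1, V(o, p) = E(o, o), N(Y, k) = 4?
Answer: -1901536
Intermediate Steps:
E(T, G) = -G/3
V(o, p) = -o/3
Z = 5 (Z = 5*1 = 5)
R(X, z) = 8 + 4*X + 4*z (R(X, z) = 3 + (5 + 4*(X + z)) = 3 + (5 + (4*X + 4*z)) = 3 + (5 + 4*X + 4*z) = 8 + 4*X + 4*z)
(-6929 - 29639)*(R(-82, 0) + (V(8, -10)*(-102) + 100)) = (-6929 - 29639)*((8 + 4*(-82) + 4*0) + (-1/3*8*(-102) + 100)) = -36568*((8 - 328 + 0) + (-8/3*(-102) + 100)) = -36568*(-320 + (272 + 100)) = -36568*(-320 + 372) = -36568*52 = -1901536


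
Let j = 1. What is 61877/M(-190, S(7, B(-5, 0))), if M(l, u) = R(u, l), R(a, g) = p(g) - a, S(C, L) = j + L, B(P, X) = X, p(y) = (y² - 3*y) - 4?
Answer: 61877/36665 ≈ 1.6876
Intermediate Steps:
p(y) = -4 + y² - 3*y
S(C, L) = 1 + L
R(a, g) = -4 + g² - a - 3*g (R(a, g) = (-4 + g² - 3*g) - a = -4 + g² - a - 3*g)
M(l, u) = -4 + l² - u - 3*l
61877/M(-190, S(7, B(-5, 0))) = 61877/(-4 + (-190)² - (1 + 0) - 3*(-190)) = 61877/(-4 + 36100 - 1*1 + 570) = 61877/(-4 + 36100 - 1 + 570) = 61877/36665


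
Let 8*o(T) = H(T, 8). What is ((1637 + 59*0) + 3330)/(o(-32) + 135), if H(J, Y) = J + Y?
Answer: 4967/132 ≈ 37.629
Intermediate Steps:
o(T) = 1 + T/8 (o(T) = (T + 8)/8 = (8 + T)/8 = 1 + T/8)
((1637 + 59*0) + 3330)/(o(-32) + 135) = ((1637 + 59*0) + 3330)/((1 + (⅛)*(-32)) + 135) = ((1637 + 0) + 3330)/((1 - 4) + 135) = (1637 + 3330)/(-3 + 135) = 4967/132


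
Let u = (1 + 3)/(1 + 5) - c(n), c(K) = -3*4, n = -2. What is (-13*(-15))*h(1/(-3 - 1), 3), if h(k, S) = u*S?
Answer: 7410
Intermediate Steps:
c(K) = -12
u = 38/3 (u = (1 + 3)/(1 + 5) - 1*(-12) = 4/6 + 12 = 4*(1/6) + 12 = 2/3 + 12 = 38/3 ≈ 12.667)
h(k, S) = 38*S/3
(-13*(-15))*h(1/(-3 - 1), 3) = (-13*(-15))*((38/3)*3) = 195*38 = 7410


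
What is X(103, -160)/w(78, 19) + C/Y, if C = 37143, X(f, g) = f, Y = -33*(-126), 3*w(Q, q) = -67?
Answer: 133751/30954 ≈ 4.3210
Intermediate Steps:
w(Q, q) = -67/3 (w(Q, q) = (⅓)*(-67) = -67/3)
Y = 4158
X(103, -160)/w(78, 19) + C/Y = 103/(-67/3) + 37143/4158 = 103*(-3/67) + 37143*(1/4158) = -309/67 + 4127/462 = 133751/30954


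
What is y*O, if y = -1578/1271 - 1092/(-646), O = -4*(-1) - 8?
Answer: -737088/410533 ≈ -1.7954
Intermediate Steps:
O = -4 (O = 4 - 8 = -4)
y = 184272/410533 (y = -1578*1/1271 - 1092*(-1/646) = -1578/1271 + 546/323 = 184272/410533 ≈ 0.44886)
y*O = (184272/410533)*(-4) = -737088/410533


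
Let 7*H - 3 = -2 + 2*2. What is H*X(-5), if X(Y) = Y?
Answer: -25/7 ≈ -3.5714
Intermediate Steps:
H = 5/7 (H = 3/7 + (-2 + 2*2)/7 = 3/7 + (-2 + 4)/7 = 3/7 + (1/7)*2 = 3/7 + 2/7 = 5/7 ≈ 0.71429)
H*X(-5) = (5/7)*(-5) = -25/7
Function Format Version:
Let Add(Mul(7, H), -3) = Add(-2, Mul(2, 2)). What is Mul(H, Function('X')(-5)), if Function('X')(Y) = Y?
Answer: Rational(-25, 7) ≈ -3.5714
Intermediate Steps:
H = Rational(5, 7) (H = Add(Rational(3, 7), Mul(Rational(1, 7), Add(-2, Mul(2, 2)))) = Add(Rational(3, 7), Mul(Rational(1, 7), Add(-2, 4))) = Add(Rational(3, 7), Mul(Rational(1, 7), 2)) = Add(Rational(3, 7), Rational(2, 7)) = Rational(5, 7) ≈ 0.71429)
Mul(H, Function('X')(-5)) = Mul(Rational(5, 7), -5) = Rational(-25, 7)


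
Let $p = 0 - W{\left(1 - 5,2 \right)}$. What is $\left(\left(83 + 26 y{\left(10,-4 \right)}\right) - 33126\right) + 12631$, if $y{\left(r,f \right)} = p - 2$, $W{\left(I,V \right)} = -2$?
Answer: $-20412$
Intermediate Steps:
$p = 2$ ($p = 0 - -2 = 0 + 2 = 2$)
$y{\left(r,f \right)} = 0$ ($y{\left(r,f \right)} = 2 - 2 = 0$)
$\left(\left(83 + 26 y{\left(10,-4 \right)}\right) - 33126\right) + 12631 = \left(\left(83 + 26 \cdot 0\right) - 33126\right) + 12631 = \left(\left(83 + 0\right) - 33126\right) + 12631 = \left(83 - 33126\right) + 12631 = -33043 + 12631 = -20412$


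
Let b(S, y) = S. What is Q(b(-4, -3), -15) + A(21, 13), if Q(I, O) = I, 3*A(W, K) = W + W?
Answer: 10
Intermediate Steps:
A(W, K) = 2*W/3 (A(W, K) = (W + W)/3 = (2*W)/3 = 2*W/3)
Q(b(-4, -3), -15) + A(21, 13) = -4 + (2/3)*21 = -4 + 14 = 10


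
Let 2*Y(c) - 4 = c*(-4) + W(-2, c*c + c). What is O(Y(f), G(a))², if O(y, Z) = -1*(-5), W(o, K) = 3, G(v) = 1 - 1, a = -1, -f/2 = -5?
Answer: 25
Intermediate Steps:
f = 10 (f = -2*(-5) = 10)
G(v) = 0
Y(c) = 7/2 - 2*c (Y(c) = 2 + (c*(-4) + 3)/2 = 2 + (-4*c + 3)/2 = 2 + (3 - 4*c)/2 = 2 + (3/2 - 2*c) = 7/2 - 2*c)
O(y, Z) = 5
O(Y(f), G(a))² = 5² = 25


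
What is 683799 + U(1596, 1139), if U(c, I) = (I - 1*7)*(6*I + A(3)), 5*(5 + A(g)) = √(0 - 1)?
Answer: 8414227 + 1132*I/5 ≈ 8.4142e+6 + 226.4*I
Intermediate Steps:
A(g) = -5 + I/5 (A(g) = -5 + √(0 - 1)/5 = -5 + √(-1)/5 = -5 + I/5)
U(c, I) = (-7 + I)*(-5 + 6*I + I/5) (U(c, I) = (I - 1*7)*(6*I + (-5 + I/5)) = (I - 7)*(-5 + 6*I + I/5) = (-7 + I)*(-5 + 6*I + I/5))
683799 + U(1596, 1139) = 683799 + (35 + 6*1139² - 7*I/5 + (⅕)*1139*(-235 + I)) = 683799 + (35 + 6*1297321 - 7*I/5 + (-53533 + 1139*I/5)) = 683799 + (35 + 7783926 - 7*I/5 + (-53533 + 1139*I/5)) = 683799 + (7730428 + 1132*I/5) = 8414227 + 1132*I/5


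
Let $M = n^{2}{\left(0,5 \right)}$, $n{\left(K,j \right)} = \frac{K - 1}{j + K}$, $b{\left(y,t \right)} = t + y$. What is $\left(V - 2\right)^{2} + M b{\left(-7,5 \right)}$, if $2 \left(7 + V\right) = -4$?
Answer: $\frac{3023}{25} \approx 120.92$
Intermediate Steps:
$V = -9$ ($V = -7 + \frac{1}{2} \left(-4\right) = -7 - 2 = -9$)
$n{\left(K,j \right)} = \frac{-1 + K}{K + j}$
$M = \frac{1}{25}$ ($M = \left(\frac{-1 + 0}{0 + 5}\right)^{2} = \left(\frac{1}{5} \left(-1\right)\right)^{2} = \left(- \frac{1}{5}\right)^{2} = \frac{1}{25} \approx 0.04$)
$\left(V - 2\right)^{2} + M b{\left(-7,5 \right)} = \left(-9 - 2\right)^{2} + \frac{5 - 7}{25} = \left(-11\right)^{2} + \frac{1}{25} \left(-2\right) = 121 - \frac{2}{25} = \frac{3023}{25}$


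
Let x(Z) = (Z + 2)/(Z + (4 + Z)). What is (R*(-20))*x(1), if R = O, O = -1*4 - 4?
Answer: 80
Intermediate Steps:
O = -8 (O = -4 - 4 = -8)
x(Z) = (2 + Z)/(4 + 2*Z)
R = -8
(R*(-20))*x(1) = -8*(-20)*(½) = 160*(½) = 80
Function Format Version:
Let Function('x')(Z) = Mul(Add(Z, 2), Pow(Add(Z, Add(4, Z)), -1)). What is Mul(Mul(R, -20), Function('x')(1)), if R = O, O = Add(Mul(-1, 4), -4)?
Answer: 80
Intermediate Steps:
O = -8 (O = Add(-4, -4) = -8)
Function('x')(Z) = Mul(Pow(Add(4, Mul(2, Z)), -1), Add(2, Z)) (Function('x')(Z) = Mul(Add(2, Z), Pow(Add(4, Mul(2, Z)), -1)) = Mul(Pow(Add(4, Mul(2, Z)), -1), Add(2, Z)))
R = -8
Mul(Mul(R, -20), Function('x')(1)) = Mul(Mul(-8, -20), Rational(1, 2)) = Mul(160, Rational(1, 2)) = 80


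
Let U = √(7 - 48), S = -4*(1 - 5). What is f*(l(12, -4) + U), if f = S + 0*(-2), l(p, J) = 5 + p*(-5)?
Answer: -880 + 16*I*√41 ≈ -880.0 + 102.45*I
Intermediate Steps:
l(p, J) = 5 - 5*p
S = 16 (S = -4*(-4) = 16)
f = 16 (f = 16 + 0*(-2) = 16 + 0 = 16)
U = I*√41 (U = √(-41) = I*√41 ≈ 6.4031*I)
f*(l(12, -4) + U) = 16*((5 - 5*12) + I*√41) = 16*((5 - 60) + I*√41) = 16*(-55 + I*√41) = -880 + 16*I*√41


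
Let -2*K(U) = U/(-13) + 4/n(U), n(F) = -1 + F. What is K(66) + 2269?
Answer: 147648/65 ≈ 2271.5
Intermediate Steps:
K(U) = -2/(-1 + U) + U/26 (K(U) = -(U/(-13) + 4/(-1 + U))/2 = -(U*(-1/13) + 4/(-1 + U))/2 = -(-U/13 + 4/(-1 + U))/2 = -(4/(-1 + U) - U/13)/2 = -2/(-1 + U) + U/26)
K(66) + 2269 = (-52 + 66*(-1 + 66))/(26*(-1 + 66)) + 2269 = (1/26)*(-52 + 66*65)/65 + 2269 = (1/26)*(1/65)*(-52 + 4290) + 2269 = (1/26)*(1/65)*4238 + 2269 = 163/65 + 2269 = 147648/65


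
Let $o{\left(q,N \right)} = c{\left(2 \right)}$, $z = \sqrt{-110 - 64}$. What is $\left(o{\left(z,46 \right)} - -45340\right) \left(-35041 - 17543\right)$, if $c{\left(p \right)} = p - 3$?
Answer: $-2384105976$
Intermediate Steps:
$c{\left(p \right)} = -3 + p$ ($c{\left(p \right)} = p - 3 = -3 + p$)
$z = i \sqrt{174}$ ($z = \sqrt{-174} = i \sqrt{174} \approx 13.191 i$)
$o{\left(q,N \right)} = -1$ ($o{\left(q,N \right)} = -3 + 2 = -1$)
$\left(o{\left(z,46 \right)} - -45340\right) \left(-35041 - 17543\right) = \left(-1 - -45340\right) \left(-35041 - 17543\right) = \left(-1 + 45340\right) \left(-52584\right) = 45339 \left(-52584\right) = -2384105976$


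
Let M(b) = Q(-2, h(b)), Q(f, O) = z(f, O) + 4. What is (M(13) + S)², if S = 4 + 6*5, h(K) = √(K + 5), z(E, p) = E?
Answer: 1296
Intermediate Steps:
h(K) = √(5 + K)
Q(f, O) = 4 + f (Q(f, O) = f + 4 = 4 + f)
S = 34 (S = 4 + 30 = 34)
M(b) = 2 (M(b) = 4 - 2 = 2)
(M(13) + S)² = (2 + 34)² = 36² = 1296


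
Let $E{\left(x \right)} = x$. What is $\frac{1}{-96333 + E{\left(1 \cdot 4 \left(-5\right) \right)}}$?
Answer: $- \frac{1}{96353} \approx -1.0378 \cdot 10^{-5}$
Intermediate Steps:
$\frac{1}{-96333 + E{\left(1 \cdot 4 \left(-5\right) \right)}} = \frac{1}{-96333 + 1 \cdot 4 \left(-5\right)} = \frac{1}{-96333 + 4 \left(-5\right)} = \frac{1}{-96333 - 20} = \frac{1}{-96353} = - \frac{1}{96353}$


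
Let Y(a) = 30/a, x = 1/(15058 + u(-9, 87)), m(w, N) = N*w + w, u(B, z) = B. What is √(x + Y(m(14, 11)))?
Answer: √7929483639/210686 ≈ 0.42266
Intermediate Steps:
m(w, N) = w + N*w
x = 1/15049 (x = 1/(15058 - 9) = 1/15049 ≈ 6.6450e-5)
√(x + Y(m(14, 11))) = √(1/15049 + 30/((14*(1 + 11)))) = √(1/15049 + 30/((14*12))) = √(1/15049 + 30/168) = √(1/15049 + 30*(1/168)) = √(1/15049 + 5/28) = √(75273/421372) = √7929483639/210686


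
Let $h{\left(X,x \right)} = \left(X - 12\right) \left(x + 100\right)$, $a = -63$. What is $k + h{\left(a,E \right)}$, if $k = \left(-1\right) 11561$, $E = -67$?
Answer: $-14036$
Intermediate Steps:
$k = -11561$
$h{\left(X,x \right)} = \left(-12 + X\right) \left(100 + x\right)$
$k + h{\left(a,E \right)} = -11561 - 2475 = -14036$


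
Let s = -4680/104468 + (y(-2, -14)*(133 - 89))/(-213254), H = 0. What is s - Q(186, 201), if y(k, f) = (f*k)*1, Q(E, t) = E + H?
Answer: -39854571572/214213643 ≈ -186.05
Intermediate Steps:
Q(E, t) = E (Q(E, t) = E + 0 = E)
y(k, f) = f*k
s = -10833974/214213643 (s = -4680/104468 + ((-14*(-2))*(133 - 89))/(-213254) = -4680*1/104468 + (28*44)*(-1/213254) = -90/2009 + 1232*(-1/213254) = -90/2009 - 616/106627 = -10833974/214213643 ≈ -0.050576)
s - Q(186, 201) = -10833974/214213643 - 1*186 = -10833974/214213643 - 186 = -39854571572/214213643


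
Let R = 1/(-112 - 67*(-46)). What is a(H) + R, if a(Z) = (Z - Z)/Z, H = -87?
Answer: 1/2970 ≈ 0.00033670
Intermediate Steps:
R = 1/2970 (R = 1/(-112 + 3082) = 1/2970 ≈ 0.00033670)
a(Z) = 0 (a(Z) = 0/Z = 0)
a(H) + R = 0 + 1/2970 = 1/2970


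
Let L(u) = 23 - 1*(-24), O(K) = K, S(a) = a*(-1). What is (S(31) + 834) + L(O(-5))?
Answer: 850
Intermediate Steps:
S(a) = -a
L(u) = 47 (L(u) = 23 + 24 = 47)
(S(31) + 834) + L(O(-5)) = (-1*31 + 834) + 47 = (-31 + 834) + 47 = 803 + 47 = 850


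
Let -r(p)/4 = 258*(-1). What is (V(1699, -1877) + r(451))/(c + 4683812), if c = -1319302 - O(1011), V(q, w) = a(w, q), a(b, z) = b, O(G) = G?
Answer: -845/3363499 ≈ -0.00025123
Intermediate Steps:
r(p) = 1032 (r(p) = -1032*(-1) = -4*(-258) = 1032)
V(q, w) = w
c = -1320313 (c = -1319302 - 1*1011 = -1319302 - 1011 = -1320313)
(V(1699, -1877) + r(451))/(c + 4683812) = (-1877 + 1032)/(-1320313 + 4683812) = -845/3363499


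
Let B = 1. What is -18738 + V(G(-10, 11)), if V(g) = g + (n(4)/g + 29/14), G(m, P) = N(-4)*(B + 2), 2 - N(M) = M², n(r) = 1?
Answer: -394337/21 ≈ -18778.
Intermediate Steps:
N(M) = 2 - M²
G(m, P) = -42 (G(m, P) = (2 - 1*(-4)²)*(1 + 2) = (2 - 1*16)*3 = (2 - 16)*3 = -14*3 = -42)
V(g) = 29/14 + g + 1/g (V(g) = g + (1/g + 29/14) = g + (29/14 + 1/g) = 29/14 + g + 1/g)
-18738 + V(G(-10, 11)) = -18738 + (29/14 - 42 + 1/(-42)) = -18738 + (29/14 - 42 - 1/42) = -18738 - 839/21 = -394337/21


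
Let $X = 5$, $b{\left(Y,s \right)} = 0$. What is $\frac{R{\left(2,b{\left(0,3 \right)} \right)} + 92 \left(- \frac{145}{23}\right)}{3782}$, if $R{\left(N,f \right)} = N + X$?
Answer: $- \frac{573}{3782} \approx -0.15151$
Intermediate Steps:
$R{\left(N,f \right)} = 5 + N$ ($R{\left(N,f \right)} = N + 5 = 5 + N$)
$\frac{R{\left(2,b{\left(0,3 \right)} \right)} + 92 \left(- \frac{145}{23}\right)}{3782} = \frac{\left(5 + 2\right) + 92 \left(- \frac{145}{23}\right)}{3782} = \left(7 + 92 \left(\left(-145\right) \frac{1}{23}\right)\right) \frac{1}{3782} = \left(7 + 92 \left(- \frac{145}{23}\right)\right) \frac{1}{3782} = \left(7 - 580\right) \frac{1}{3782} = \left(-573\right) \frac{1}{3782} = - \frac{573}{3782}$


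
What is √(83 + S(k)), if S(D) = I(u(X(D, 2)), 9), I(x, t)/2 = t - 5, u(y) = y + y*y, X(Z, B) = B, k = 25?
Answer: √91 ≈ 9.5394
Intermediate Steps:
u(y) = y + y²
I(x, t) = -10 + 2*t (I(x, t) = 2*(t - 5) = 2*(-5 + t) = -10 + 2*t)
S(D) = 8 (S(D) = -10 + 2*9 = -10 + 18 = 8)
√(83 + S(k)) = √(83 + 8) = √91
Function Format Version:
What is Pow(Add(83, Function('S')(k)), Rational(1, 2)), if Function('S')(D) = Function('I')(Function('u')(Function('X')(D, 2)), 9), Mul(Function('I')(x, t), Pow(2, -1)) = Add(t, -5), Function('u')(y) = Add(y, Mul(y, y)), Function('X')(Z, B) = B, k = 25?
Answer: Pow(91, Rational(1, 2)) ≈ 9.5394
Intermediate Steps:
Function('u')(y) = Add(y, Pow(y, 2))
Function('I')(x, t) = Add(-10, Mul(2, t)) (Function('I')(x, t) = Mul(2, Add(t, -5)) = Mul(2, Add(-5, t)) = Add(-10, Mul(2, t)))
Function('S')(D) = 8 (Function('S')(D) = Add(-10, Mul(2, 9)) = Add(-10, 18) = 8)
Pow(Add(83, Function('S')(k)), Rational(1, 2)) = Pow(Add(83, 8), Rational(1, 2)) = Pow(91, Rational(1, 2))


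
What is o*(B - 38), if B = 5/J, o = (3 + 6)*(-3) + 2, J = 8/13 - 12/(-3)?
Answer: 11075/12 ≈ 922.92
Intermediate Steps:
J = 60/13 (J = 8*(1/13) - 12*(-⅓) = 8/13 + 4 = 60/13 ≈ 4.6154)
o = -25 (o = 9*(-3) + 2 = -27 + 2 = -25)
B = 13/12 (B = 5/(60/13) = 5*(13/60) = 13/12 ≈ 1.0833)
o*(B - 38) = -25*(13/12 - 38) = -25*(-443/12) = 11075/12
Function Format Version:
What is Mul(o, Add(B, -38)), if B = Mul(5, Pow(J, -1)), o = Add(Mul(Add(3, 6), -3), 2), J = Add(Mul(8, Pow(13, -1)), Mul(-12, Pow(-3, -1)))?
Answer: Rational(11075, 12) ≈ 922.92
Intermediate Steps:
J = Rational(60, 13) (J = Add(Mul(8, Rational(1, 13)), Mul(-12, Rational(-1, 3))) = Add(Rational(8, 13), 4) = Rational(60, 13) ≈ 4.6154)
o = -25 (o = Add(Mul(9, -3), 2) = Add(-27, 2) = -25)
B = Rational(13, 12) (B = Mul(5, Pow(Rational(60, 13), -1)) = Mul(5, Rational(13, 60)) = Rational(13, 12) ≈ 1.0833)
Mul(o, Add(B, -38)) = Mul(-25, Add(Rational(13, 12), -38)) = Mul(-25, Rational(-443, 12)) = Rational(11075, 12)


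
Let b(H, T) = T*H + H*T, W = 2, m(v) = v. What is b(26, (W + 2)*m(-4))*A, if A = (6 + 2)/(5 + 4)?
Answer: -6656/9 ≈ -739.56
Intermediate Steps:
b(H, T) = 2*H*T (b(H, T) = H*T + H*T = 2*H*T)
A = 8/9 ≈ 0.88889
b(26, (W + 2)*m(-4))*A = (2*26*((2 + 2)*(-4)))*(8/9) = (2*26*(4*(-4)))*(8/9) = (2*26*(-16))*(8/9) = -832*8/9 = -6656/9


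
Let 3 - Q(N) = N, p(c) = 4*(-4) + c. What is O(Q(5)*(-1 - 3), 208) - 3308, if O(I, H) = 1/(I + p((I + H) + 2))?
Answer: -694679/210 ≈ -3308.0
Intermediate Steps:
p(c) = -16 + c
Q(N) = 3 - N
O(I, H) = 1/(-14 + H + 2*I) (O(I, H) = 1/(I + (-16 + ((I + H) + 2))) = 1/(I + (-16 + ((H + I) + 2))) = 1/(I + (-16 + (2 + H + I))) = 1/(I + (-14 + H + I)) = 1/(-14 + H + 2*I))
O(Q(5)*(-1 - 3), 208) - 3308 = 1/(-14 + 208 + 2*((3 - 1*5)*(-1 - 3))) - 3308 = 1/(-14 + 208 + 2*((3 - 5)*(-4))) - 3308 = 1/(-14 + 208 + 2*(-2*(-4))) - 3308 = 1/(-14 + 208 + 2*8) - 3308 = 1/(-14 + 208 + 16) - 3308 = 1/210 - 3308 = -694679/210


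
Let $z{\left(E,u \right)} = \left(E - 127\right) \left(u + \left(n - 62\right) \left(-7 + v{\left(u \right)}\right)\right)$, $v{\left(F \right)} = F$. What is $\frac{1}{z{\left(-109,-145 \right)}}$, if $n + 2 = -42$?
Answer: $- \frac{1}{3768212} \approx -2.6538 \cdot 10^{-7}$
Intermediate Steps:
$n = -44$ ($n = -2 - 42 = -44$)
$z{\left(E,u \right)} = \left(-127 + E\right) \left(742 - 105 u\right)$ ($z{\left(E,u \right)} = \left(E - 127\right) \left(u + \left(-44 - 62\right) \left(-7 + u\right)\right) = \left(-127 + E\right) \left(u - 106 \left(-7 + u\right)\right) = \left(-127 + E\right) \left(u - \left(-742 + 106 u\right)\right) = \left(-127 + E\right) \left(742 - 105 u\right)$)
$\frac{1}{z{\left(-109,-145 \right)}} = \frac{1}{-94234 + 742 \left(-109\right) + 13335 \left(-145\right) - \left(-11445\right) \left(-145\right)} = \frac{1}{-94234 - 80878 - 1933575 - 1659525} = \frac{1}{-3768212} = - \frac{1}{3768212}$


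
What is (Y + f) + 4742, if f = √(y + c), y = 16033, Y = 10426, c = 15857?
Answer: 15168 + √31890 ≈ 15347.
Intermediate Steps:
f = √31890 (f = √(16033 + 15857) = √31890 ≈ 178.58)
(Y + f) + 4742 = (10426 + √31890) + 4742 = 15168 + √31890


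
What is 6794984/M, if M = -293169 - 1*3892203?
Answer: -1698746/1046343 ≈ -1.6235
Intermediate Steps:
M = -4185372 (M = -293169 - 3892203 = -4185372)
6794984/M = 6794984/(-4185372) = 6794984*(-1/4185372) = -1698746/1046343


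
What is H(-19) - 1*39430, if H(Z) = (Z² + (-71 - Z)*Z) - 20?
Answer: -38101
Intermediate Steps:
H(Z) = -20 + Z² + Z*(-71 - Z) (H(Z) = (Z² + Z*(-71 - Z)) - 20 = -20 + Z² + Z*(-71 - Z))
H(-19) - 1*39430 = (-20 - 71*(-19)) - 1*39430 = (-20 + 1349) - 39430 = 1329 - 39430 = -38101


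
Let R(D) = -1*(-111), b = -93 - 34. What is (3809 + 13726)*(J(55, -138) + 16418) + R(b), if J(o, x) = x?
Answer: 285469911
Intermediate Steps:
b = -127
R(D) = 111
(3809 + 13726)*(J(55, -138) + 16418) + R(b) = (3809 + 13726)*(-138 + 16418) + 111 = 17535*16280 + 111 = 285469800 + 111 = 285469911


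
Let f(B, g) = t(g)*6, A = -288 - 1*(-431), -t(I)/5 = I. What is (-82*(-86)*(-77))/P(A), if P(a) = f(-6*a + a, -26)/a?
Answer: -1493261/15 ≈ -99551.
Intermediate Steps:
t(I) = -5*I
A = 143 (A = -288 + 431 = 143)
f(B, g) = -30*g (f(B, g) = -5*g*6 = -30*g)
P(a) = 780/a (P(a) = (-30*(-26))/a = 780/a)
(-82*(-86)*(-77))/P(A) = (-82*(-86)*(-77))/((780/143)) = (7052*(-77))/((780*(1/143))) = -543004/60/11 = -543004*11/60 = -1493261/15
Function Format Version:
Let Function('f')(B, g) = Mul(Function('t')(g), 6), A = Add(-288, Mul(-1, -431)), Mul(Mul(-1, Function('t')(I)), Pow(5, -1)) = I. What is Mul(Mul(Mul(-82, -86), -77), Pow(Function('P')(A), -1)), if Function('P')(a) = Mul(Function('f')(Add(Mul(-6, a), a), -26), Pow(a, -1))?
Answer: Rational(-1493261, 15) ≈ -99551.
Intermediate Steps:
Function('t')(I) = Mul(-5, I)
A = 143 (A = Add(-288, 431) = 143)
Function('f')(B, g) = Mul(-30, g) (Function('f')(B, g) = Mul(Mul(-5, g), 6) = Mul(-30, g))
Function('P')(a) = Mul(780, Pow(a, -1)) (Function('P')(a) = Mul(Mul(-30, -26), Pow(a, -1)) = Mul(780, Pow(a, -1)))
Mul(Mul(Mul(-82, -86), -77), Pow(Function('P')(A), -1)) = Mul(Mul(Mul(-82, -86), -77), Pow(Mul(780, Pow(143, -1)), -1)) = Mul(Mul(7052, -77), Pow(Mul(780, Rational(1, 143)), -1)) = Mul(-543004, Pow(Rational(60, 11), -1)) = Mul(-543004, Rational(11, 60)) = Rational(-1493261, 15)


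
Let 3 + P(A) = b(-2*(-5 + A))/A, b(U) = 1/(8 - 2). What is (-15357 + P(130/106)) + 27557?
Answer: 4756883/390 ≈ 12197.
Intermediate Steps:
b(U) = ⅙ (b(U) = 1/6 = ⅙)
P(A) = -3 + 1/(6*A)
(-15357 + P(130/106)) + 27557 = (-15357 + (-3 + 1/(6*((130/106))))) + 27557 = (-15357 + (-3 + 1/(6*((130*(1/106)))))) + 27557 = (-15357 + (-3 + 1/(6*(65/53)))) + 27557 = (-15357 + (-3 + (⅙)*(53/65))) + 27557 = (-15357 + (-3 + 53/390)) + 27557 = (-15357 - 1117/390) + 27557 = -5990347/390 + 27557 = 4756883/390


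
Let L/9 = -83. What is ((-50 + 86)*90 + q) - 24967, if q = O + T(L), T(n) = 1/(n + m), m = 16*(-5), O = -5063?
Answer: -22155331/827 ≈ -26790.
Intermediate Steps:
L = -747 (L = 9*(-83) = -747)
m = -80
T(n) = 1/(-80 + n) (T(n) = 1/(n - 80) = 1/(-80 + n))
q = -4187102/827 (q = -5063 + 1/(-80 - 747) = -5063 + 1/(-827) = -5063 - 1/827 = -4187102/827 ≈ -5063.0)
((-50 + 86)*90 + q) - 24967 = ((-50 + 86)*90 - 4187102/827) - 24967 = (36*90 - 4187102/827) - 24967 = (3240 - 4187102/827) - 24967 = -1507622/827 - 24967 = -22155331/827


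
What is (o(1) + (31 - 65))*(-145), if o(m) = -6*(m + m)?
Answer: 6670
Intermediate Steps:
o(m) = -12*m
(o(1) + (31 - 65))*(-145) = (-12*1 + (31 - 65))*(-145) = (-12 - 34)*(-145) = -46*(-145) = 6670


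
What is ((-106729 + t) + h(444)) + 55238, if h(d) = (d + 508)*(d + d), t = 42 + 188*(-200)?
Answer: 756327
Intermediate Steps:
t = -37558 (t = 42 - 37600 = -37558)
h(d) = 2*d*(508 + d) (h(d) = (508 + d)*(2*d) = 2*d*(508 + d))
((-106729 + t) + h(444)) + 55238 = ((-106729 - 37558) + 2*444*(508 + 444)) + 55238 = (-144287 + 2*444*952) + 55238 = (-144287 + 845376) + 55238 = 701089 + 55238 = 756327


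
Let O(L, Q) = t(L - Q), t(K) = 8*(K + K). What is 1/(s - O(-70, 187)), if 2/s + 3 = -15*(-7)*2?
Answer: 207/851186 ≈ 0.00024319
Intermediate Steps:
s = 2/207 (s = 2/(-3 - 15*(-7)*2) = 2/(-3 + 105*2) = 2/(-3 + 210) = 2/207 ≈ 0.0096618)
t(K) = 16*K (t(K) = 8*(2*K) = 16*K)
O(L, Q) = -16*Q + 16*L (O(L, Q) = 16*(L - Q) = -16*Q + 16*L)
1/(s - O(-70, 187)) = 1/(2/207 - (-16*187 + 16*(-70))) = 1/(2/207 - (-2992 - 1120)) = 1/(2/207 - 1*(-4112)) = 1/(2/207 + 4112) = 1/(851186/207) = 207/851186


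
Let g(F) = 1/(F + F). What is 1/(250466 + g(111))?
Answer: 222/55603453 ≈ 3.9926e-6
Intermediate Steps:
g(F) = 1/(2*F)
1/(250466 + g(111)) = 1/(250466 + (1/2)/111) = 1/(250466 + (1/2)*(1/111)) = 1/(250466 + 1/222) = 1/(55603453/222) = 222/55603453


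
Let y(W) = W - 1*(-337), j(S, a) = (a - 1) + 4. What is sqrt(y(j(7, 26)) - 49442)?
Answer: 2*I*sqrt(12269) ≈ 221.53*I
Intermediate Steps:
j(S, a) = 3 + a (j(S, a) = (-1 + a) + 4 = 3 + a)
y(W) = 337 + W (y(W) = W + 337 = 337 + W)
sqrt(y(j(7, 26)) - 49442) = sqrt((337 + (3 + 26)) - 49442) = sqrt((337 + 29) - 49442) = sqrt(366 - 49442) = sqrt(-49076) = 2*I*sqrt(12269)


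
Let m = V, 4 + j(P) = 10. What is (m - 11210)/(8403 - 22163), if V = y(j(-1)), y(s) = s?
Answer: 2801/3440 ≈ 0.81424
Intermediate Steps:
j(P) = 6 (j(P) = -4 + 10 = 6)
V = 6
m = 6
(m - 11210)/(8403 - 22163) = (6 - 11210)/(8403 - 22163) = -11204/(-13760) = -11204*(-1/13760) = 2801/3440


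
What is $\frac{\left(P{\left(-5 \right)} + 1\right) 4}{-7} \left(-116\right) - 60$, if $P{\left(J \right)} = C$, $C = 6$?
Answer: $404$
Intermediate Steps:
$P{\left(J \right)} = 6$
$\frac{\left(P{\left(-5 \right)} + 1\right) 4}{-7} \left(-116\right) - 60 = \frac{\left(6 + 1\right) 4}{-7} \left(-116\right) - 60 = 7 \cdot 4 \left(- \frac{1}{7}\right) \left(-116\right) - 60 = 28 \left(- \frac{1}{7}\right) \left(-116\right) - 60 = \left(-4\right) \left(-116\right) - 60 = 464 - 60 = 404$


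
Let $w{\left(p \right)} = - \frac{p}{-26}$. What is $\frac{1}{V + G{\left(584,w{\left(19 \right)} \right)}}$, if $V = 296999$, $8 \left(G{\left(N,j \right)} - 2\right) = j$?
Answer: $\frac{208}{61776227} \approx 3.367 \cdot 10^{-6}$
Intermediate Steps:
$w{\left(p \right)} = \frac{p}{26}$ ($w{\left(p \right)} = - \frac{p \left(-1\right)}{26} = - \frac{\left(-1\right) p}{26} = \frac{p}{26}$)
$G{\left(N,j \right)} = 2 + \frac{j}{8}$
$\frac{1}{V + G{\left(584,w{\left(19 \right)} \right)}} = \frac{1}{296999 + \left(2 + \frac{\frac{1}{26} \cdot 19}{8}\right)} = \frac{1}{296999 + \left(2 + \frac{1}{8} \cdot \frac{19}{26}\right)} = \frac{1}{296999 + \left(2 + \frac{19}{208}\right)} = \frac{1}{296999 + \frac{435}{208}} = \frac{1}{\frac{61776227}{208}} = \frac{208}{61776227}$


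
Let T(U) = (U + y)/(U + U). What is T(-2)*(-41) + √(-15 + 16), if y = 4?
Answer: 43/2 ≈ 21.500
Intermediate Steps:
T(U) = (4 + U)/(2*U) (T(U) = (U + 4)/(U + U) = (4 + U)/((2*U)) = (4 + U)*(1/(2*U)) = (4 + U)/(2*U))
T(-2)*(-41) + √(-15 + 16) = ((½)*(4 - 2)/(-2))*(-41) + √(-15 + 16) = ((½)*(-½)*2)*(-41) + √1 = -½*(-41) + 1 = 41/2 + 1 = 43/2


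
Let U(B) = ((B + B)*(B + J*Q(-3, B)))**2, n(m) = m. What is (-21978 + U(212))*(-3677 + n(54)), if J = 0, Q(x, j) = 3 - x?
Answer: -29273226140618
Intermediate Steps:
U(B) = 4*B**4 (U(B) = ((B + B)*(B + 0*(3 - 1*(-3))))**2 = ((2*B)*(B + 0*(3 + 3)))**2 = ((2*B)*(B + 0*6))**2 = ((2*B)*(B + 0))**2 = ((2*B)*B)**2 = (2*B**2)**2 = 4*B**4)
(-21978 + U(212))*(-3677 + n(54)) = (-21978 + 4*212**4)*(-3677 + 54) = (-21978 + 4*2019963136)*(-3623) = (-21978 + 8079852544)*(-3623) = 8079830566*(-3623) = -29273226140618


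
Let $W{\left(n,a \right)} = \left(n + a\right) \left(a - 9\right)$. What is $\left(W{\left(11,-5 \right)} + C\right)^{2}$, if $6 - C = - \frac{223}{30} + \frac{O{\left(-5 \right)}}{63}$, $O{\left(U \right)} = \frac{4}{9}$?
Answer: $\frac{160122423409}{32148900} \approx 4980.6$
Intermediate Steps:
$O{\left(U \right)} = \frac{4}{9}$ ($O{\left(U \right)} = 4 \cdot \frac{1}{9} = \frac{4}{9}$)
$W{\left(n,a \right)} = \left(-9 + a\right) \left(a + n\right)$ ($W{\left(n,a \right)} = \left(a + n\right) \left(-9 + a\right) = \left(-9 + a\right) \left(a + n\right)$)
$C = \frac{76127}{5670}$ ($C = 6 - \left(- \frac{223}{30} + \frac{4}{9 \cdot 63}\right) = 6 - \left(\left(-223\right) \frac{1}{30} + \frac{4}{9} \cdot \frac{1}{63}\right) = 6 - \left(- \frac{223}{30} + \frac{4}{567}\right) = 6 - - \frac{42107}{5670} = 6 + \frac{42107}{5670} = \frac{76127}{5670} \approx 13.426$)
$\left(W{\left(11,-5 \right)} + C\right)^{2} = \left(\left(\left(-5\right)^{2} - -45 - 99 - 55\right) + \frac{76127}{5670}\right)^{2} = \left(\left(25 + 45 - 99 - 55\right) + \frac{76127}{5670}\right)^{2} = \left(-84 + \frac{76127}{5670}\right)^{2} = \left(- \frac{400153}{5670}\right)^{2} = \frac{160122423409}{32148900}$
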